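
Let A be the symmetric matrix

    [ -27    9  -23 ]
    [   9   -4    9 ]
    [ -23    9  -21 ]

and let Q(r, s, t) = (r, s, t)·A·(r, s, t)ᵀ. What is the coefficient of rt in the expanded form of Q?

-46

The coefficient of rt is A[1,3] + A[3,1] = 2·(-23) = -46.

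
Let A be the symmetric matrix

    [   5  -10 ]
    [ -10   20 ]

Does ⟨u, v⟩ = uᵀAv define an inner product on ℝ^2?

For the 2×2 matrix [[5, -10], [-10, 20]]: det = 5·20 − (-10)² = 0, trace = 25.
det = 0 so one eigenvalue is zero; the form is semidefinite with the sign of the trace.
⟨·,·⟩ is an inner product exactly when A is positive definite.

no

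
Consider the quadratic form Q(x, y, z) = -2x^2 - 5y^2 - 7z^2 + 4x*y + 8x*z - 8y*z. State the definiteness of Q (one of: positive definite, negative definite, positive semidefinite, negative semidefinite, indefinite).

The symmetric matrix is A = [[-2, 2, 4], [2, -5, -4], [4, -4, -7]].
Row-reducing A symmetrically gives the diagonal entries -2, -3, 1.
That gives 1 positive, 2 negative pivots.
Hence Q is indefinite.

indefinite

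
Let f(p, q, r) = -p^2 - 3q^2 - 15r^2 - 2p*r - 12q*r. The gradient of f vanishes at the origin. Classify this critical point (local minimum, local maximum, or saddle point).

The Hessian at the origin is H = [[-2, 0, -2], [0, -6, -12], [-2, -12, -30]].
Congruent diagonalization of H (simultaneous row and column reduction) yields pivots -2, -6, -4.
So there are 3 negative pivots.
H is negative definite, so the origin is a strict local maximum.

local maximum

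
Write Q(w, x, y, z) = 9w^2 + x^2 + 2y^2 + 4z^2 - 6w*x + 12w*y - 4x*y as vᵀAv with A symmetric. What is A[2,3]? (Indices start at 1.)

-2

The coefficient of x·y in Q is -4. For a symmetric A this equals A[2,3] + A[3,2] = 2·A[2,3].
So A[2,3] = -4/2 = -2.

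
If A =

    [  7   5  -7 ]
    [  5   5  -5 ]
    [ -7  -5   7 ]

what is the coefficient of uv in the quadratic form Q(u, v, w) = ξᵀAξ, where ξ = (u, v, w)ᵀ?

10

The coefficient of uv is A[1,2] + A[2,1] = 2·5 = 10.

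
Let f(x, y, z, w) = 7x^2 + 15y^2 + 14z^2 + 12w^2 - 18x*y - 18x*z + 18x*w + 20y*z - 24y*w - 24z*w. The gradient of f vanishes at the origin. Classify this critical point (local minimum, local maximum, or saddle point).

The Hessian at the origin is H = [[14, -18, -18, 18], [-18, 30, 20, -24], [-18, 20, 28, -24], [18, -24, -24, 24]].
Symmetric row and column elimination reduces H to a congruent diagonal form with pivots 14, 48/7, 41/12, 12/41.
That gives 4 positive pivots.
H is positive definite, so the origin is a strict local minimum.

local minimum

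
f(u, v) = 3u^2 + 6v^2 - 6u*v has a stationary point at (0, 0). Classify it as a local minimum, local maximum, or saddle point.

The Hessian at the origin is H = [[6, -6], [-6, 12]].
det H = 6·12 − (-6)² = 36 > 0 and H[1,1] = 6 > 0, so H is positive definite.
Therefore the origin is a local minimum.

local minimum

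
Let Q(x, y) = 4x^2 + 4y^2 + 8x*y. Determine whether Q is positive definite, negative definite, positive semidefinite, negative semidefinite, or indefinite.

The symmetric matrix of Q is [[4, 4], [4, 4]].
For the 2×2 matrix [[4, 4], [4, 4]]: det = 4·4 − (4)² = 0, trace = 8.
det = 0 so one eigenvalue is zero; the form is semidefinite with the sign of the trace.

positive semidefinite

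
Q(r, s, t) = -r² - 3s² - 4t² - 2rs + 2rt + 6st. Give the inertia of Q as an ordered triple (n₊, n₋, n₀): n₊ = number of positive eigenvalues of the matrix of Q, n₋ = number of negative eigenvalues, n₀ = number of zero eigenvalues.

Write A = [[-1, -1, 1], [-1, -3, 3], [1, 3, -4]].
An LDLᵀ factorisation of A has diagonal entries -1, -2, -1.
So there are 3 negative pivots.

(0, 3, 0)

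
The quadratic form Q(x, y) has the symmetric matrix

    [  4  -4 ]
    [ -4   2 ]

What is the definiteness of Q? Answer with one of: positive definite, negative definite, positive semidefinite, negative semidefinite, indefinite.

For the 2×2 matrix [[4, -4], [-4, 2]]: det = 4·2 − (-4)² = -8, trace = 6.
det < 0 so the eigenvalues have opposite signs; the form is indefinite.

indefinite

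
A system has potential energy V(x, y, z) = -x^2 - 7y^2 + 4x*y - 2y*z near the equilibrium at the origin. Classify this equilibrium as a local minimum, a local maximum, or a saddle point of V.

saddle point

The Hessian at the origin is H = [[-2, 4, 0], [4, -14, -2], [0, -2, 0]].
An LDLᵀ factorisation of H has diagonal entries -2, -6, 2/3.
So there are 1 positive, 2 negative pivots.
H is indefinite, so the origin is a saddle point.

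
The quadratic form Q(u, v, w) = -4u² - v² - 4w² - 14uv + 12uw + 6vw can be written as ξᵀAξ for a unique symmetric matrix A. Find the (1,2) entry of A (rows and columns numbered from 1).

The coefficient of u·v in Q is -14. For a symmetric A this equals A[1,2] + A[2,1] = 2·A[1,2].
So A[1,2] = -14/2 = -7.

-7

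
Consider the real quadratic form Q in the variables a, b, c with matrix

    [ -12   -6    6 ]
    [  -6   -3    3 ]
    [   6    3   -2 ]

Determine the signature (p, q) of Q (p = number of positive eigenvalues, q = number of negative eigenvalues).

(1, 1)

Applying the same elementary operations to the rows and columns of A produces a congruent diagonal matrix with entries -12, 0, 1.
Counting signs: 1 positive, 1 negative, 1 zero.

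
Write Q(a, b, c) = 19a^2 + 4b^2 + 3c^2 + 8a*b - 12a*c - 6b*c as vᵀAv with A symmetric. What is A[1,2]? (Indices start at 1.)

4

The coefficient of a·b in Q is 8. For a symmetric A this equals A[1,2] + A[2,1] = 2·A[1,2].
So A[1,2] = 8/2 = 4.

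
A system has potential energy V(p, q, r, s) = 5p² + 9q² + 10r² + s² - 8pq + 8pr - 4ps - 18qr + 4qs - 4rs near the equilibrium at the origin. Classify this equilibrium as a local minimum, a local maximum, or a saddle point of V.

local minimum

The Hessian at the origin is H = [[10, -8, 8, -4], [-8, 18, -18, 4], [8, -18, 20, -4], [-4, 4, -4, 2]].
Symmetric row and column elimination reduces H to a congruent diagonal form with pivots 10, 58/5, 2, 10/29.
That gives 4 positive pivots.
H is positive definite, so the origin is a strict local minimum.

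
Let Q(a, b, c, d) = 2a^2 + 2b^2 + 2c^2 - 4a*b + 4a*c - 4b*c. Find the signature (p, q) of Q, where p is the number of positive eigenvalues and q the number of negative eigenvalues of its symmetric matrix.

(1, 0)

The associated matrix is A = [[2, -2, 2, 0], [-2, 2, -2, 0], [2, -2, 2, 0], [0, 0, 0, 0]].
Symmetric row and column elimination reduces A to a congruent diagonal form with pivots 2, 0, 0, 0.
So there are 1 positive, 3 zero pivots.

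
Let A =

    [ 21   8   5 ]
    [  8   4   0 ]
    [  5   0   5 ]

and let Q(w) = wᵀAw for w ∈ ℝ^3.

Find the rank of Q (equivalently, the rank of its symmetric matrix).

2

Congruent diagonalization of A (simultaneous row and column reduction) yields pivots 21, 20/21, 0.
So there are 2 positive, 1 zero pivots.
The rank is the number of nonzero pivots: 2.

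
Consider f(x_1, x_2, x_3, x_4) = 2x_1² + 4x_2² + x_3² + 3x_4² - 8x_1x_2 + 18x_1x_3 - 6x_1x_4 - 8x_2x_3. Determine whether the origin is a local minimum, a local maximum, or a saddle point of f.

The Hessian at the origin is H = [[4, -8, 18, -6], [-8, 8, -8, 0], [18, -8, 2, 0], [-6, 0, 0, 6]].
An LDLᵀ factorisation of H has diagonal entries 4, -8, 19, 60/19.
So there are 3 positive, 1 negative pivots.
H is indefinite, so the origin is a saddle point.

saddle point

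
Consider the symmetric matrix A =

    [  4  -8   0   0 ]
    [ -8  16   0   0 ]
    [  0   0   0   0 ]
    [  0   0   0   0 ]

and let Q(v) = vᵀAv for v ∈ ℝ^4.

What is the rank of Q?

Congruent diagonalization of A (simultaneous row and column reduction) yields pivots 4, 0, 0, 0.
Counting signs: 1 positive, 3 zero.
The rank is the number of nonzero pivots: 1.

1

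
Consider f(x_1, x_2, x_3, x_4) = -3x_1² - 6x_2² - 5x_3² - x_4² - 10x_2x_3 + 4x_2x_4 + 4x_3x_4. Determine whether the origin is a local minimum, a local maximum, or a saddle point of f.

local maximum

The Hessian at the origin is H = [[-6, 0, 0, 0], [0, -12, -10, 4], [0, -10, -10, 4], [0, 4, 4, -2]].
Symmetric row and column elimination reduces H to a congruent diagonal form with pivots -6, -12, -5/3, -2/5.
Counting signs: 4 negative.
H is negative definite, so the origin is a strict local maximum.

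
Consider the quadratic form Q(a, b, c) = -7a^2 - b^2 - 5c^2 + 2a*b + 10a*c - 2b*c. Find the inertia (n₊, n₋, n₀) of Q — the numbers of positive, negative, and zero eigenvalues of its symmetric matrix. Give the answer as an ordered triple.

(0, 3, 0)

The associated matrix is A = [[-7, 1, 5], [1, -1, -1], [5, -1, -5]].
Row-reducing A symmetrically gives the diagonal entries -7, -6/7, -4/3.
Counting signs: 3 negative.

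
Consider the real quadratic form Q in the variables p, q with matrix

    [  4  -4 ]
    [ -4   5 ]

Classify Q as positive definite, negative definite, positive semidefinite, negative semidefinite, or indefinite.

For the 2×2 matrix [[4, -4], [-4, 5]]: det = 4·5 − (-4)² = 4, trace = 9.
det > 0 so both eigenvalues share the sign of the trace; trace = 9 > 0 ⇒ both positive.

positive definite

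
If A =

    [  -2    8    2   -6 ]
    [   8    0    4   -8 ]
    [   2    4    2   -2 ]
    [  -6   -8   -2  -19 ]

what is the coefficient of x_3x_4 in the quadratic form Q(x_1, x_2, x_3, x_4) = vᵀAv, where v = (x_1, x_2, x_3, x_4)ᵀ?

-4

The coefficient of x_3x_4 is A[3,4] + A[4,3] = 2·(-2) = -4.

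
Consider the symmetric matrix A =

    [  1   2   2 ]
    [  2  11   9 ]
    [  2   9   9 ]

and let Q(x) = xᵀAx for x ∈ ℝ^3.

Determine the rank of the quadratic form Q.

3

Row-reducing A symmetrically gives the diagonal entries 1, 7, 10/7.
That gives 3 positive pivots.
The rank is the number of nonzero pivots: 3.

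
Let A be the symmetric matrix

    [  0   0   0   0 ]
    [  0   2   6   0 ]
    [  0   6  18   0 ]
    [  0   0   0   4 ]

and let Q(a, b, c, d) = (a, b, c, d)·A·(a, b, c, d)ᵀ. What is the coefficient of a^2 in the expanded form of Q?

The coefficient of a^2 is the diagonal entry A[1,1] = 0.

0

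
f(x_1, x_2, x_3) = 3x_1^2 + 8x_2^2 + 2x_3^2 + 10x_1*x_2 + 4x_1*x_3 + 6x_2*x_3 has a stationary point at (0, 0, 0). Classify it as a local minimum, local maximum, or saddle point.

saddle point

The Hessian at the origin is H = [[6, 10, 4], [10, 16, 6], [4, 6, 4]].
Symmetric row and column elimination reduces H to a congruent diagonal form with pivots 6, -2/3, 2.
So there are 2 positive, 1 negative pivots.
H is indefinite, so the origin is a saddle point.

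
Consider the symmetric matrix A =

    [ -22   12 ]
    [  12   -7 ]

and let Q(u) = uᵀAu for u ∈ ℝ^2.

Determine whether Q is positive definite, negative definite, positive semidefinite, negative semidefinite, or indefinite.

negative definite

Congruent diagonalization of A (simultaneous row and column reduction) yields pivots -22, -5/11.
That gives 2 negative pivots.
Hence Q is negative definite.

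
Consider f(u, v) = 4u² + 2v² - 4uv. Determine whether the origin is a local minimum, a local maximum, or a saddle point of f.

The Hessian at the origin is H = [[8, -4], [-4, 4]].
det H = 8·4 − (-4)² = 16 > 0 and H[1,1] = 8 > 0, so H is positive definite.
Therefore the origin is a local minimum.

local minimum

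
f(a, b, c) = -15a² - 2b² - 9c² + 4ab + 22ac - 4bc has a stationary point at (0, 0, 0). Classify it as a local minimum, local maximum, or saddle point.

local maximum

The Hessian at the origin is H = [[-30, 4, 22], [4, -4, -4], [22, -4, -18]].
Applying the same elementary operations to the rows and columns of H produces a congruent diagonal matrix with entries -30, -52/15, -20/13.
So there are 3 negative pivots.
H is negative definite, so the origin is a strict local maximum.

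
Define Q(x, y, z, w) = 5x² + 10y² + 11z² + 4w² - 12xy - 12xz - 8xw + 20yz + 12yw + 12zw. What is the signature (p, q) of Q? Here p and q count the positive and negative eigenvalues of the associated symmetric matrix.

(4, 0)

The associated matrix is A = [[5, -6, -6, -4], [-6, 10, 10, 6], [-6, 10, 11, 6], [-4, 6, 6, 4]].
Congruent diagonalization of A (simultaneous row and column reduction) yields pivots 5, 14/5, 1, 2/7.
Counting signs: 4 positive.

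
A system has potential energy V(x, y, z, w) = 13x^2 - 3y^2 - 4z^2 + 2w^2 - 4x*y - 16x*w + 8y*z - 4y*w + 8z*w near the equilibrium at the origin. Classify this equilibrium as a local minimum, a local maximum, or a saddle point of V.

The Hessian at the origin is H = [[26, -4, 0, -16], [-4, -6, 8, -4], [0, 8, -8, 8], [-16, -4, 8, 4]].
Applying the same elementary operations to the rows and columns of H produces a congruent diagonal matrix with entries 26, -86/13, 72/43, 4/9.
That gives 3 positive, 1 negative pivots.
H is indefinite, so the origin is a saddle point.

saddle point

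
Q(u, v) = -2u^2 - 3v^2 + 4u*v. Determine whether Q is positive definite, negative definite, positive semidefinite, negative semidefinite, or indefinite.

negative definite

The symmetric matrix of Q is [[-2, 2], [2, -3]].
For the 2×2 matrix [[-2, 2], [2, -3]]: det = -2·-3 − (2)² = 2, trace = -5.
det > 0 so both eigenvalues share the sign of the trace; trace = -5 < 0 ⇒ both negative.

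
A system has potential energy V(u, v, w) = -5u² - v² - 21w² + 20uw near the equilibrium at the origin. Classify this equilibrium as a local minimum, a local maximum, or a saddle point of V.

local maximum

The Hessian at the origin is H = [[-10, 0, 20], [0, -2, 0], [20, 0, -42]].
Applying the same elementary operations to the rows and columns of H produces a congruent diagonal matrix with entries -10, -2, -2.
Counting signs: 3 negative.
H is negative definite, so the origin is a strict local maximum.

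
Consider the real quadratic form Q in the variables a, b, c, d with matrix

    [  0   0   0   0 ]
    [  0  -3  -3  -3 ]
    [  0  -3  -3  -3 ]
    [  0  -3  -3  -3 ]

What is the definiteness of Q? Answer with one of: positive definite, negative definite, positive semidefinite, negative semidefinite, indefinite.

negative semidefinite

Applying the same elementary operations to the rows and columns of A produces a congruent diagonal matrix with entries 0, -3, 0, 0.
So there are 1 negative, 3 zero pivots.
Hence Q is negative semidefinite.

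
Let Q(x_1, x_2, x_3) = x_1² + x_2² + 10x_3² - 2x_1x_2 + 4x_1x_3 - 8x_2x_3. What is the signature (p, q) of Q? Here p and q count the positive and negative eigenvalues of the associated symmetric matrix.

The symmetric matrix is A = [[1, -1, 2], [-1, 1, -4], [2, -4, 10]].
By Sylvester's law of inertia any congruent diagonalization of A has 2 positive, 1 negative and 0 zero entries.

(2, 1)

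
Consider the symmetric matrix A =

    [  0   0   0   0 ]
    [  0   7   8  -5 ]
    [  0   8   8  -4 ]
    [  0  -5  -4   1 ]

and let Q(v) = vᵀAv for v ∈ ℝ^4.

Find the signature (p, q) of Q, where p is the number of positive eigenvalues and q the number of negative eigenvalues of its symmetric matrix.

Congruent diagonalization of A (simultaneous row and column reduction) yields pivots 0, 7, -8/7, 0.
Counting signs: 1 positive, 1 negative, 2 zero.

(1, 1)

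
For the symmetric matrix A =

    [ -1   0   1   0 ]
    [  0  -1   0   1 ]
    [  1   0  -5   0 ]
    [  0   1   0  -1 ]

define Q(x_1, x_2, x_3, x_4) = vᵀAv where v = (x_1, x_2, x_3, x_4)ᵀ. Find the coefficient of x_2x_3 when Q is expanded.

0

The coefficient of x_2x_3 is A[2,3] + A[3,2] = 2·0 = 0.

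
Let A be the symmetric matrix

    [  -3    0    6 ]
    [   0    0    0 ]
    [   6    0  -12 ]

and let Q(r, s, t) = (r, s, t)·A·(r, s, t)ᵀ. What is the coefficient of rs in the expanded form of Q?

0

The coefficient of rs is A[1,2] + A[2,1] = 2·0 = 0.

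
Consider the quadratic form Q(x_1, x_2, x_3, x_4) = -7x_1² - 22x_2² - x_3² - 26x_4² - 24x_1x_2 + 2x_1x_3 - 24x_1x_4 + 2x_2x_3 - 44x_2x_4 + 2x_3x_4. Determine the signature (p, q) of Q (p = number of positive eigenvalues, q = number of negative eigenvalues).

The associated matrix is A = [[-7, -12, 1, -12], [-12, -22, 1, -22], [1, 1, -1, 1], [-12, -22, 1, -26]].
Applying the same elementary operations to the rows and columns of A produces a congruent diagonal matrix with entries -7, -10/7, -1/2, -4.
Counting signs: 4 negative.

(0, 4)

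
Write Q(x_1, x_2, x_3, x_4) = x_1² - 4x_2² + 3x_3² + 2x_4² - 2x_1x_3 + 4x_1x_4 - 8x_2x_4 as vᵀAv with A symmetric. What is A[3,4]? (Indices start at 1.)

0

The coefficient of x_3·x_4 in Q is 0. For a symmetric A this equals A[3,4] + A[4,3] = 2·A[3,4].
So A[3,4] = 0/2 = 0.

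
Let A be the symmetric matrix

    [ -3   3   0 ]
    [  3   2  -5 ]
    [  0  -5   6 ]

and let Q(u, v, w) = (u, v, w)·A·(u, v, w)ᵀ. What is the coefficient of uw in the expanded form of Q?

The coefficient of uw is A[1,3] + A[3,1] = 2·0 = 0.

0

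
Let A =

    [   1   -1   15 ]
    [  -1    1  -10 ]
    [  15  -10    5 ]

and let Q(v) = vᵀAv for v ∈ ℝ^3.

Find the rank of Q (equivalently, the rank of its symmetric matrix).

3

Row reduction of A gives 3 nonzero rows, so rank A = 3.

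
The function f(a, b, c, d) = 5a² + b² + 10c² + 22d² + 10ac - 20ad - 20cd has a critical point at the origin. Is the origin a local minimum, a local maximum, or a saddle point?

The Hessian at the origin is H = [[10, 0, 10, -20], [0, 2, 0, 0], [10, 0, 20, -20], [-20, 0, -20, 44]].
Congruent diagonalization of H (simultaneous row and column reduction) yields pivots 10, 2, 10, 4.
So there are 4 positive pivots.
H is positive definite, so the origin is a strict local minimum.

local minimum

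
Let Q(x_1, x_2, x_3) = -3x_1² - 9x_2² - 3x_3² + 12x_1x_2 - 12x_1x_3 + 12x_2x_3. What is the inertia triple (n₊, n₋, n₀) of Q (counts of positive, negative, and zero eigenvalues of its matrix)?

The associated matrix is A = [[-3, 6, -6], [6, -9, 6], [-6, 6, -3]].
Row-reducing A symmetrically gives the diagonal entries -3, 3, -3.
Counting signs: 1 positive, 2 negative.

(1, 2, 0)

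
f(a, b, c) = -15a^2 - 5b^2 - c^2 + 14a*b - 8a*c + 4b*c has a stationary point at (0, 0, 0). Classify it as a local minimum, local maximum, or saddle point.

saddle point

The Hessian at the origin is H = [[-30, 14, -8], [14, -10, 4], [-8, 4, -2]].
Congruent diagonalization of H (simultaneous row and column reduction) yields pivots -30, -52/15, 2/13.
So there are 1 positive, 2 negative pivots.
H is indefinite, so the origin is a saddle point.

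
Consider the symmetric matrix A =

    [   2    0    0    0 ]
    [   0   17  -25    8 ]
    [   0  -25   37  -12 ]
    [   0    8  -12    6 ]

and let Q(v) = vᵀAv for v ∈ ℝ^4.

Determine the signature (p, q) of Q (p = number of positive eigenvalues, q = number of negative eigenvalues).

(4, 0)

Symmetric row and column elimination reduces A to a congruent diagonal form with pivots 2, 17, 4/17, 2.
That gives 4 positive pivots.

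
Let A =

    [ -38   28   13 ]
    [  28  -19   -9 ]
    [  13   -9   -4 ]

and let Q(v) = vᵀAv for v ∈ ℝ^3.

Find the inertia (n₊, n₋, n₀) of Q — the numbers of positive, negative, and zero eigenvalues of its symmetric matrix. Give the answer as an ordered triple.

(2, 1, 0)

Symmetric row and column elimination reduces A to a congruent diagonal form with pivots -38, 31/19, 15/62.
So there are 2 positive, 1 negative pivots.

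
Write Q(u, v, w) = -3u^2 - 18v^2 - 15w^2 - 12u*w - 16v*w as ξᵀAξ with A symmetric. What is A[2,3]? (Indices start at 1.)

The coefficient of v·w in Q is -16. For a symmetric A this equals A[2,3] + A[3,2] = 2·A[2,3].
So A[2,3] = -16/2 = -8.

-8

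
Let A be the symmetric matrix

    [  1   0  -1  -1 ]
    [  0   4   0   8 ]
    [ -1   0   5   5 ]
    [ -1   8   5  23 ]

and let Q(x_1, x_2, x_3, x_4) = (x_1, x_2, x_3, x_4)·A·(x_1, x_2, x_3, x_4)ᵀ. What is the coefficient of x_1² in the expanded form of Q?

1

The coefficient of x_1² is the diagonal entry A[1,1] = 1.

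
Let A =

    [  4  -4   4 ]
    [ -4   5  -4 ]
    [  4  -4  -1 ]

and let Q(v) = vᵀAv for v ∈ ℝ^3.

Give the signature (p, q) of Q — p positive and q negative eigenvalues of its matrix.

(2, 1)

Congruent diagonalization of A (simultaneous row and column reduction) yields pivots 4, 1, -5.
Counting signs: 2 positive, 1 negative.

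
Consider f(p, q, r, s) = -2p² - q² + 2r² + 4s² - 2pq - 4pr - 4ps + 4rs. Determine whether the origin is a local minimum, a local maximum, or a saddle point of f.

The Hessian at the origin is H = [[-4, -2, -4, -4], [-2, -2, 0, 0], [-4, 0, 4, 4], [-4, 0, 4, 8]].
An LDLᵀ factorisation of H has diagonal entries -4, -1, 12, 4.
That gives 2 positive, 2 negative pivots.
H is indefinite, so the origin is a saddle point.

saddle point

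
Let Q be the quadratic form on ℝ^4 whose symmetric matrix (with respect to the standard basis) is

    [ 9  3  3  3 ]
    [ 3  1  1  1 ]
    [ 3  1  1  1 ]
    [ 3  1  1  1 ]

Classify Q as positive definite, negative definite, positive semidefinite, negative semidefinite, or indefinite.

Applying the same elementary operations to the rows and columns of A produces a congruent diagonal matrix with entries 9, 0, 0, 0.
Counting signs: 1 positive, 3 zero.
Hence Q is positive semidefinite.

positive semidefinite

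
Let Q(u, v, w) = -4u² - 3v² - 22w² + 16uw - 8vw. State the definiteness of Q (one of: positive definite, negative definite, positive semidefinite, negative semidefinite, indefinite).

negative definite

The symmetric matrix of Q is A = [[-4, 0, 8], [0, -3, -4], [8, -4, -22]].
Leading principal minors: Δ_1 = -4, Δ_2 = 12, Δ_3 = -8.
The signs alternate starting with Δ_1 < 0, so by Sylvester's criterion Q is negative definite.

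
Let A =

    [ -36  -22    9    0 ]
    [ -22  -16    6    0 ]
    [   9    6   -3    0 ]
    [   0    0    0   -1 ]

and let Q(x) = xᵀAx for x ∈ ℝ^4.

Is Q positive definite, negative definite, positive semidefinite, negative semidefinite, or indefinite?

negative definite

Leading principal minors: Δ_1 = -36, Δ_2 = 92, Δ_3 = -60, Δ_4 = 60.
The signs alternate starting with Δ_1 < 0, so by Sylvester's criterion Q is negative definite.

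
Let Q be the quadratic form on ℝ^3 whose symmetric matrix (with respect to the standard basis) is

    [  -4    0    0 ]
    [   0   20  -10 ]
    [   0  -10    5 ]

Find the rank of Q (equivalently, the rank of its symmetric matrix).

Row-reducing A symmetrically gives the diagonal entries -4, 20, 0.
Counting signs: 1 positive, 1 negative, 1 zero.
The rank is the number of nonzero pivots: 2.

2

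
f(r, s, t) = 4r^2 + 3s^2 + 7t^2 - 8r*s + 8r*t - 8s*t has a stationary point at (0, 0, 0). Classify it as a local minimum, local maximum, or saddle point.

saddle point

The Hessian at the origin is H = [[8, -8, 8], [-8, 6, -8], [8, -8, 14]].
Congruent diagonalization of H (simultaneous row and column reduction) yields pivots 8, -2, 6.
Counting signs: 2 positive, 1 negative.
H is indefinite, so the origin is a saddle point.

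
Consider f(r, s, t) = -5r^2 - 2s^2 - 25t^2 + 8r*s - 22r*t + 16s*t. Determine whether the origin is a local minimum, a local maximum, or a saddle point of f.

The Hessian at the origin is H = [[-10, 8, -22], [8, -4, 16], [-22, 16, -50]].
Row-reducing H symmetrically gives the diagonal entries -10, 12/5, -8/3.
That gives 1 positive, 2 negative pivots.
H is indefinite, so the origin is a saddle point.

saddle point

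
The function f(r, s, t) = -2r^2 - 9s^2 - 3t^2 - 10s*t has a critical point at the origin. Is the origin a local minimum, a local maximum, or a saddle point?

local maximum

The Hessian at the origin is H = [[-4, 0, 0], [0, -18, -10], [0, -10, -6]].
An LDLᵀ factorisation of H has diagonal entries -4, -18, -4/9.
So there are 3 negative pivots.
H is negative definite, so the origin is a strict local maximum.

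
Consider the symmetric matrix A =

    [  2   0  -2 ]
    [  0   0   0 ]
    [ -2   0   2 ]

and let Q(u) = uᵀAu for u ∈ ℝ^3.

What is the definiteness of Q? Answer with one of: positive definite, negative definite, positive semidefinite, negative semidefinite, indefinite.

positive semidefinite

Row-reducing A symmetrically gives the diagonal entries 2, 0, 0.
Counting signs: 1 positive, 2 zero.
Hence Q is positive semidefinite.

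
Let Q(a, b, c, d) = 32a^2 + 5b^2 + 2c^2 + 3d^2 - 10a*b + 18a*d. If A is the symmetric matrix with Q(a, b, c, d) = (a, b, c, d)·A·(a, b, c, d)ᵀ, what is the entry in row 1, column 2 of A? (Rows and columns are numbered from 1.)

The coefficient of a·b in Q is -10. For a symmetric A this equals A[1,2] + A[2,1] = 2·A[1,2].
So A[1,2] = -10/2 = -5.

-5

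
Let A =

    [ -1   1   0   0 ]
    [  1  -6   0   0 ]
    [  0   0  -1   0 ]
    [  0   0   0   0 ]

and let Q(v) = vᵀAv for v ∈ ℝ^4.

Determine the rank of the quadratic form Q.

3

Applying the same elementary operations to the rows and columns of A produces a congruent diagonal matrix with entries -1, -5, -1, 0.
Counting signs: 3 negative, 1 zero.
The rank is the number of nonzero pivots: 3.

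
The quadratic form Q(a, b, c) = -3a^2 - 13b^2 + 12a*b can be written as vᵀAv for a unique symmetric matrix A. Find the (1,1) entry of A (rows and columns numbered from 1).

The coefficient of a^2 in Q is -3, and that is exactly A[1,1].

-3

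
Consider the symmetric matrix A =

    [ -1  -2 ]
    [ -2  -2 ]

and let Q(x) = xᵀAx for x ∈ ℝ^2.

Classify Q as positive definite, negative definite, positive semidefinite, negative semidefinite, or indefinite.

indefinite

An LDLᵀ factorisation of A has diagonal entries -1, 2.
So there are 1 positive, 1 negative pivots.
Hence Q is indefinite.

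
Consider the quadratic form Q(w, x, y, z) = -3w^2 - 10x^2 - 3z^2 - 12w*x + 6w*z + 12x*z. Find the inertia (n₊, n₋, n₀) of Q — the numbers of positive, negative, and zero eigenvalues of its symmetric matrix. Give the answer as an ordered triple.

(1, 1, 2)

Write A = [[-3, -6, 0, 3], [-6, -10, 0, 6], [0, 0, 0, 0], [3, 6, 0, -3]].
Congruent diagonalization of A (simultaneous row and column reduction) yields pivots -3, 2, 0, 0.
Counting signs: 1 positive, 1 negative, 2 zero.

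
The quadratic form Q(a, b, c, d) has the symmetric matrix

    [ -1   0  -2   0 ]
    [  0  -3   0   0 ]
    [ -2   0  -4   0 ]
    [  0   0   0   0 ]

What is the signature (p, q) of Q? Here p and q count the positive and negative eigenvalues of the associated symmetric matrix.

Applying the same elementary operations to the rows and columns of A produces a congruent diagonal matrix with entries -1, -3, 0, 0.
So there are 2 negative, 2 zero pivots.

(0, 2)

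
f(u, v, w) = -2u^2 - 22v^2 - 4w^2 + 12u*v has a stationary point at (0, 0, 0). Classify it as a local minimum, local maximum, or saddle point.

The Hessian at the origin is H = [[-4, 12, 0], [12, -44, 0], [0, 0, -8]].
Applying the same elementary operations to the rows and columns of H produces a congruent diagonal matrix with entries -4, -8, -8.
So there are 3 negative pivots.
H is negative definite, so the origin is a strict local maximum.

local maximum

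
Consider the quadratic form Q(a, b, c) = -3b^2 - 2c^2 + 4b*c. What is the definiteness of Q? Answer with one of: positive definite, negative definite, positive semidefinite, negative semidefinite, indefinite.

Write A = [[0, 0, 0], [0, -3, 2], [0, 2, -2]].
Applying the same elementary operations to the rows and columns of A produces a congruent diagonal matrix with entries 0, -3, -2/3.
So there are 2 negative, 1 zero pivots.
Hence Q is negative semidefinite.

negative semidefinite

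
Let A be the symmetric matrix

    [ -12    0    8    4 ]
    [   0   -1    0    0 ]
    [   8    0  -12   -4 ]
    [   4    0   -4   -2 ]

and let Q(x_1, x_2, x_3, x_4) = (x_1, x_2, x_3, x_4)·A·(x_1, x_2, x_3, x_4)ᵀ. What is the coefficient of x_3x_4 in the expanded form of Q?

The coefficient of x_3x_4 is A[3,4] + A[4,3] = 2·(-4) = -8.

-8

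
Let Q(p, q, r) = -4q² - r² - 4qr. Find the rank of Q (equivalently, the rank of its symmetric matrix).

Write A = [[0, 0, 0], [0, -4, -2], [0, -2, -1]].
Applying the same elementary operations to the rows and columns of A produces a congruent diagonal matrix with entries 0, -4, 0.
Counting signs: 1 negative, 2 zero.
The rank is the number of nonzero pivots: 1.

1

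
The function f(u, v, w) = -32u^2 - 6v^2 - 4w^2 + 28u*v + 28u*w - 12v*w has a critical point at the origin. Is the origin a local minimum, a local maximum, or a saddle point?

The Hessian at the origin is H = [[-64, 28, 28], [28, -12, -12], [28, -12, -8]].
An LDLᵀ factorisation of H has diagonal entries -64, 1/4, 4.
That gives 2 positive, 1 negative pivots.
H is indefinite, so the origin is a saddle point.

saddle point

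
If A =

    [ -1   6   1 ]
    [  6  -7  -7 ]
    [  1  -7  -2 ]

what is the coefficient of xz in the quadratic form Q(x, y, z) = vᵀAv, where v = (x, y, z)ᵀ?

2

The coefficient of xz is A[1,3] + A[3,1] = 2·1 = 2.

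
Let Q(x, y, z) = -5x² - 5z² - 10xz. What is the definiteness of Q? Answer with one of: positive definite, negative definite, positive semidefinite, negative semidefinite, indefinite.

negative semidefinite

Write A = [[-5, 0, -5], [0, 0, 0], [-5, 0, -5]].
Symmetric row and column elimination reduces A to a congruent diagonal form with pivots -5, 0, 0.
So there are 1 negative, 2 zero pivots.
Hence Q is negative semidefinite.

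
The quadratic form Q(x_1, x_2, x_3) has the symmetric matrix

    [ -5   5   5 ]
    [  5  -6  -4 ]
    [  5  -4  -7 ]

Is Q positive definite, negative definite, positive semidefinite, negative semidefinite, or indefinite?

negative definite

Leading principal minors: Δ_1 = -5, Δ_2 = 5, Δ_3 = -5.
The signs alternate starting with Δ_1 < 0, so by Sylvester's criterion Q is negative definite.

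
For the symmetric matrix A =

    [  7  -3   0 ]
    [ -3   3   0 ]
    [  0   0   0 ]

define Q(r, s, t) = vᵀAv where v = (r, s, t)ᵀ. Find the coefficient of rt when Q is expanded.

The coefficient of rt is A[1,3] + A[3,1] = 2·0 = 0.

0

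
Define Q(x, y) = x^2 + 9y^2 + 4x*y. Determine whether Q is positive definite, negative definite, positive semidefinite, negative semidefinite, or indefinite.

The symmetric matrix of Q is [[1, 2], [2, 9]].
For the 2×2 matrix [[1, 2], [2, 9]]: det = 1·9 − (2)² = 5, trace = 10.
det > 0 so both eigenvalues share the sign of the trace; trace = 10 > 0 ⇒ both positive.

positive definite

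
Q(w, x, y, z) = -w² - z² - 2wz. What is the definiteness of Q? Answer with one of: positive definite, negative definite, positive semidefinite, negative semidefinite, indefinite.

The associated matrix is A = [[-1, 0, 0, -1], [0, 0, 0, 0], [0, 0, 0, 0], [-1, 0, 0, -1]].
Row-reducing A symmetrically gives the diagonal entries -1, 0, 0, 0.
So there are 1 negative, 3 zero pivots.
Hence Q is negative semidefinite.

negative semidefinite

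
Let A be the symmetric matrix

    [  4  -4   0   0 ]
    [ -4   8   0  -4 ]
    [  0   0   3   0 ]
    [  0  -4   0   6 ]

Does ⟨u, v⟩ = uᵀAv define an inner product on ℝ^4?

Leading principal minors: Δ_1 = 4, Δ_2 = 16, Δ_3 = 48, Δ_4 = 96.
All leading principal minors are positive, so by Sylvester's criterion Q is positive definite.
⟨·,·⟩ is an inner product exactly when A is positive definite.

yes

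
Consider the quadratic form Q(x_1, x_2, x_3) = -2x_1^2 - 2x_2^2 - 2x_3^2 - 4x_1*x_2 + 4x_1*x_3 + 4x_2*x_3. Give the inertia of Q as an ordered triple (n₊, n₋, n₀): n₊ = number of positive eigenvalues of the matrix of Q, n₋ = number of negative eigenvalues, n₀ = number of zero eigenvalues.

The associated matrix is A = [[-2, -2, 2], [-2, -2, 2], [2, 2, -2]].
Row-reducing A symmetrically gives the diagonal entries -2, 0, 0.
Counting signs: 1 negative, 2 zero.

(0, 1, 2)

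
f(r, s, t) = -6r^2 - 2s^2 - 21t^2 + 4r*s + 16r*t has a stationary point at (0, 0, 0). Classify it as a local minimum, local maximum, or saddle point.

local maximum

The Hessian at the origin is H = [[-12, 4, 16], [4, -4, 0], [16, 0, -42]].
An LDLᵀ factorisation of H has diagonal entries -12, -8/3, -10.
That gives 3 negative pivots.
H is negative definite, so the origin is a strict local maximum.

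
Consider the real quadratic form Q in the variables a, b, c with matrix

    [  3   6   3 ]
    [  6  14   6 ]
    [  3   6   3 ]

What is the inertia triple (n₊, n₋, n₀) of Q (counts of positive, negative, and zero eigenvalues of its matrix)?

Congruent diagonalization of A (simultaneous row and column reduction) yields pivots 3, 2, 0.
Counting signs: 2 positive, 1 zero.

(2, 0, 1)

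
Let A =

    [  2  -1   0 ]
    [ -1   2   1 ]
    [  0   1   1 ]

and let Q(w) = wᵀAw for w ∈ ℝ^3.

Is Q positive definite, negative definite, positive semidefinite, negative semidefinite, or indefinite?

positive definite

Leading principal minors: Δ_1 = 2, Δ_2 = 3, Δ_3 = 1.
All leading principal minors are positive, so by Sylvester's criterion Q is positive definite.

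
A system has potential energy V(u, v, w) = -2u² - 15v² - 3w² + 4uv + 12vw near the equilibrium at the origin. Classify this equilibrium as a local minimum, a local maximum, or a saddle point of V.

The Hessian at the origin is H = [[-4, 4, 0], [4, -30, 12], [0, 12, -6]].
Row-reducing H symmetrically gives the diagonal entries -4, -26, -6/13.
That gives 3 negative pivots.
H is negative definite, so the origin is a strict local maximum.

local maximum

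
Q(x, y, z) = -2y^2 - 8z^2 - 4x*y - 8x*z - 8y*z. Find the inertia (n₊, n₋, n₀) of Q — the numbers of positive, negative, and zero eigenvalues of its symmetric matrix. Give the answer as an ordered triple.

(1, 1, 1)

The symmetric matrix is A = [[0, -2, -4], [-2, -2, -4], [-4, -4, -8]].
By Sylvester's law of inertia any congruent diagonalization of A has 1 positive, 1 negative and 1 zero entries.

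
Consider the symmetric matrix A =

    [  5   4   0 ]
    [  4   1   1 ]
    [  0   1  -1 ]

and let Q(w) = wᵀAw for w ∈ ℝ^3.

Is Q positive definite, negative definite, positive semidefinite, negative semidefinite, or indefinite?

Congruent diagonalization of A (simultaneous row and column reduction) yields pivots 5, -11/5, -6/11.
That gives 1 positive, 2 negative pivots.
Hence Q is indefinite.

indefinite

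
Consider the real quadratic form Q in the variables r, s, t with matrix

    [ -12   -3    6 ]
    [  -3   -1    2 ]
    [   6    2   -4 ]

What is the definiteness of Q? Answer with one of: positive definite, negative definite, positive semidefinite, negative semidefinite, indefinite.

negative semidefinite

Applying the same elementary operations to the rows and columns of A produces a congruent diagonal matrix with entries -12, -1/4, 0.
That gives 2 negative, 1 zero pivots.
Hence Q is negative semidefinite.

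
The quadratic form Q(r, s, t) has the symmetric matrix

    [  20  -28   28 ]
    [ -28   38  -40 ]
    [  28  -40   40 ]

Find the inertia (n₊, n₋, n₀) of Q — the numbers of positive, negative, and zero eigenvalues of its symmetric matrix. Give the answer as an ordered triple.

(2, 1, 0)

Symmetric row and column elimination reduces A to a congruent diagonal form with pivots 20, -6/5, 4/3.
That gives 2 positive, 1 negative pivots.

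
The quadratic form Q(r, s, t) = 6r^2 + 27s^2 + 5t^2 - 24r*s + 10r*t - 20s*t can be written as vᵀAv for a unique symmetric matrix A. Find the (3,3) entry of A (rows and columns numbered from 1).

5

The coefficient of t^2 in Q is 5, and that is exactly A[3,3].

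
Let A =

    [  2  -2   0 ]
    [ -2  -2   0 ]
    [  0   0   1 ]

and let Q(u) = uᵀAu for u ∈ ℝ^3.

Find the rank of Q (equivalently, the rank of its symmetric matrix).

Symmetric row and column elimination reduces A to a congruent diagonal form with pivots 2, -4, 1.
Counting signs: 2 positive, 1 negative.
The rank is the number of nonzero pivots: 3.

3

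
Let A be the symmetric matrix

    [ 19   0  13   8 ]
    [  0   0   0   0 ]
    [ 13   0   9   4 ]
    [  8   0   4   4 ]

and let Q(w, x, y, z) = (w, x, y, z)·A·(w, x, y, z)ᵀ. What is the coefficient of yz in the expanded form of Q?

8

The coefficient of yz is A[3,4] + A[4,3] = 2·4 = 8.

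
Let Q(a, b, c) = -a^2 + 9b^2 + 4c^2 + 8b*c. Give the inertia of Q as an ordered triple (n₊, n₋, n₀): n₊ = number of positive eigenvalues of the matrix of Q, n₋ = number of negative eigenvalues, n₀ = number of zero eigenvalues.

(2, 1, 0)

The associated matrix is A = [[-1, 0, 0], [0, 9, 4], [0, 4, 4]].
Row-reducing A symmetrically gives the diagonal entries -1, 9, 20/9.
So there are 2 positive, 1 negative pivots.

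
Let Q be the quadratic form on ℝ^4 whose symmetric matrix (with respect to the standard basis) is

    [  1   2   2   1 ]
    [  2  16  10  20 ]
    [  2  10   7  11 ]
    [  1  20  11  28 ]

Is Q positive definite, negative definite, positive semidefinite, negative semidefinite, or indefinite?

Congruent diagonalization of A (simultaneous row and column reduction) yields pivots 1, 12, 0, 0.
So there are 2 positive, 2 zero pivots.
Hence Q is positive semidefinite.

positive semidefinite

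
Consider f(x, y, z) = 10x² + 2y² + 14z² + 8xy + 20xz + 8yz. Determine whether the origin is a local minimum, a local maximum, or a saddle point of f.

local minimum

The Hessian at the origin is H = [[20, 8, 20], [8, 4, 8], [20, 8, 28]].
Congruent diagonalization of H (simultaneous row and column reduction) yields pivots 20, 4/5, 8.
Counting signs: 3 positive.
H is positive definite, so the origin is a strict local minimum.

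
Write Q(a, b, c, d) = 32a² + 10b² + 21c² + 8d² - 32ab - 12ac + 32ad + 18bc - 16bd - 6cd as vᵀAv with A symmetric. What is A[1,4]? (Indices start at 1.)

16

The coefficient of a·d in Q is 32. For a symmetric A this equals A[1,4] + A[4,1] = 2·A[1,4].
So A[1,4] = 32/2 = 16.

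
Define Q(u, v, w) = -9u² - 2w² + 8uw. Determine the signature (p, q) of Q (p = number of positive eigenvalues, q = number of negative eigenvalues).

(0, 2)

The symmetric matrix is A = [[-9, 0, 4], [0, 0, 0], [4, 0, -2]].
Congruent diagonalization of A (simultaneous row and column reduction) yields pivots -9, 0, -2/9.
That gives 2 negative, 1 zero pivots.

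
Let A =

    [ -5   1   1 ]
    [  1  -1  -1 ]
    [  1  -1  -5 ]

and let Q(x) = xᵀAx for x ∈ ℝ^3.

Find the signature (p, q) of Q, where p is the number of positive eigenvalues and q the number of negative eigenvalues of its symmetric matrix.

Symmetric row and column elimination reduces A to a congruent diagonal form with pivots -5, -4/5, -4.
Counting signs: 3 negative.

(0, 3)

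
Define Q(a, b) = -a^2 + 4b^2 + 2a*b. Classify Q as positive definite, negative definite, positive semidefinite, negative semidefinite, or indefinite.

The symmetric matrix of Q is [[-1, 1], [1, 4]].
For the 2×2 matrix [[-1, 1], [1, 4]]: det = -1·4 − (1)² = -5, trace = 3.
det < 0 so the eigenvalues have opposite signs; the form is indefinite.

indefinite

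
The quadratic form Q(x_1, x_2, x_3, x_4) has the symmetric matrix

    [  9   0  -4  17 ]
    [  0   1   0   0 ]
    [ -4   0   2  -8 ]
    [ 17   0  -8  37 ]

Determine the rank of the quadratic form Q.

4

Applying the same elementary operations to the rows and columns of A produces a congruent diagonal matrix with entries 9, 1, 2/9, 4.
So there are 4 positive pivots.
The rank is the number of nonzero pivots: 4.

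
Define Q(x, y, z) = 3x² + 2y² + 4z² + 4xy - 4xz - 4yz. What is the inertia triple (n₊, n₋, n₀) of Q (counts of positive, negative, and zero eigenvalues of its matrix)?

The associated matrix is A = [[3, 2, -2], [2, 2, -2], [-2, -2, 4]].
An LDLᵀ factorisation of A has diagonal entries 3, 2/3, 2.
That gives 3 positive pivots.

(3, 0, 0)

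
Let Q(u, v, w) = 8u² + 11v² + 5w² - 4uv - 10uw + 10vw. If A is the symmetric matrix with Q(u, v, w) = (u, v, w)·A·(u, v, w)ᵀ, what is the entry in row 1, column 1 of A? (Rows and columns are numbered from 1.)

8

The coefficient of u² in Q is 8, and that is exactly A[1,1].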